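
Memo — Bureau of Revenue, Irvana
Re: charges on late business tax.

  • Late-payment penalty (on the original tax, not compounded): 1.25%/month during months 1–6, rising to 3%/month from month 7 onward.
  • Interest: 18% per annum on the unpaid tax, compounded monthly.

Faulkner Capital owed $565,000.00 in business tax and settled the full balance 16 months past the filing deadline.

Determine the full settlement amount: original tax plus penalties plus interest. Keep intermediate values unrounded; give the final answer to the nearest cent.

Penalty, months 1–6: 6 × 1.25% × $565,000.00 = $42,375.00
Penalty, months 7–16: 10 × 3% × $565,000.00 = $169,500.00
Interest (18%/yr ÷ 12 = 1.5%/month): $565,000.00 × ((1 + 0.015)^16 − 1) = $151,976.8344…
Total = $565,000.00 + $211,875.0000 + $151,976.8344… = $928,851.83

$928,851.83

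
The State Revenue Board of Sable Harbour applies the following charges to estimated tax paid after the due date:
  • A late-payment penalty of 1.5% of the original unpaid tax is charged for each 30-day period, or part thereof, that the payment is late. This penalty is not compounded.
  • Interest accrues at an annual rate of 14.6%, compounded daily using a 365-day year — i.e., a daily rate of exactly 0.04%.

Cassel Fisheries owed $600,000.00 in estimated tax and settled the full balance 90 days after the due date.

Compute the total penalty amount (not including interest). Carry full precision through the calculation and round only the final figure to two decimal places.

Penalty periods: ⌈90/30⌉ = 3; penalty = 3 × 1.5% × $600,000.00 = $27,000.00

$27,000.00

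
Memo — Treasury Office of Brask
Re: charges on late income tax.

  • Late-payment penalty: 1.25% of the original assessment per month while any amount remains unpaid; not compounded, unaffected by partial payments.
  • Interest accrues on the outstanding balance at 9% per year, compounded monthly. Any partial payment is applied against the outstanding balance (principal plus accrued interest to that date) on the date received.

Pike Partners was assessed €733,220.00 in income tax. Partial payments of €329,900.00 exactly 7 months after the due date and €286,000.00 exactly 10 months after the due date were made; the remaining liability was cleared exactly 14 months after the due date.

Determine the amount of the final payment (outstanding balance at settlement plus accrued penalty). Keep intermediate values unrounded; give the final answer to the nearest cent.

€300,098.36

Monthly rate = 9% ÷ 12 = 0.75%
Balance at month 7: €733,220.0000 × (1 + 0.0075)^7 = €772,591.0741…
After €329,900.00 payment: €772,591.0741… − €329,900.00 = €442,691.0741…
Balance at month 10: €442,691.0741… × (1 + 0.0075)^3 = €452,726.5142…
After €286,000.00 payment: €452,726.5142… − €286,000.00 = €166,726.5142…
Balance at month 14: €166,726.5142… × (1 + 0.0075)^4 = €171,784.8617…
Penalty: 14 × 1.25% × €733,220.00 = €128,313.50
Final settlement = outstanding balance + penalty = €171,784.8617… + €128,313.50 = €300,098.36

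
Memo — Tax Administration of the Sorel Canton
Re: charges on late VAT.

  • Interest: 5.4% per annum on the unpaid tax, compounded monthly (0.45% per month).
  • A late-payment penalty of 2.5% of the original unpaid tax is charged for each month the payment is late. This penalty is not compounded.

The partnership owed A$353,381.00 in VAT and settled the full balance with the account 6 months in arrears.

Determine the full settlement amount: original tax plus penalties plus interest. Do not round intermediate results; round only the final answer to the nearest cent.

A$416,037.42

Late-payment penalty = 2.5% × A$353,381.00 × 6 mo = A$53,007.15
Interest: A$353,381.00 × ((1 + 0.0045)^6 − 1) = A$353,381.00 × 0.0273056… = A$9,649.2727…
Total = A$353,381.00 + A$53,007.1500 + A$9,649.2727… = A$416,037.42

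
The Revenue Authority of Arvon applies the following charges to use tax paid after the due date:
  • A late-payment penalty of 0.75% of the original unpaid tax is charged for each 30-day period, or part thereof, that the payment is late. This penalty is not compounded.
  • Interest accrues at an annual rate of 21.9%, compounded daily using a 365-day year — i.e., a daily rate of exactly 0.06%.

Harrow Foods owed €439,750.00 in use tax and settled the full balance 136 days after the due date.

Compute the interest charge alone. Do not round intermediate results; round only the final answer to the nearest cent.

€37,376.62

Interest: €439,750.00 × ((1 + 0.0006)^136 − 1) = €439,750.00 × 0.08499516… = €37,376.6233…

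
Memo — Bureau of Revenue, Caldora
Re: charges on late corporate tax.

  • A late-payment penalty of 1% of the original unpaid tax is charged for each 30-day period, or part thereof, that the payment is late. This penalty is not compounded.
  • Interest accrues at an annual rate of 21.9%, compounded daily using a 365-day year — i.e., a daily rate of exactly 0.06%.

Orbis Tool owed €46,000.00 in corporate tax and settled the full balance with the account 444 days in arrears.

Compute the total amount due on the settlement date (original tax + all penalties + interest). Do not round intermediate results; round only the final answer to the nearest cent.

Penalty periods: ⌈444/30⌉ = 15; penalty = 15 × 1% × €46,000.00 = €6,900.00
Interest: €46,000.00 × ((1 + 0.0006)^444 − 1) = €46,000.00 × 0.30515279… = €14,037.0282…
Total = €46,000.00 + €6,900.0000 + €14,037.0282… = €66,937.03

€66,937.03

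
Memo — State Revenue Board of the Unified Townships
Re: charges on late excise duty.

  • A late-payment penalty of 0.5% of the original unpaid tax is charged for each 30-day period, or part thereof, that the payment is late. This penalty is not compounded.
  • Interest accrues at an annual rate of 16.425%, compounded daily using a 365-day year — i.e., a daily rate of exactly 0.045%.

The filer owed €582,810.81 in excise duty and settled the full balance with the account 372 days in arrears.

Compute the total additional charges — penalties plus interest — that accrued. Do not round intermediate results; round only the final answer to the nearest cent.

Penalty periods: ⌈372/30⌉ = 13; penalty = 13 × 0.5% × €582,810.81 = €37,882.70…
Interest: €582,810.81 × ((1 + 0.00045)^372 − 1) = €582,810.81 × 0.18218255… = €106,177.9579…
Penalties + interest = €37,882.7027… + €106,177.9579… = €144,060.66

€144,060.66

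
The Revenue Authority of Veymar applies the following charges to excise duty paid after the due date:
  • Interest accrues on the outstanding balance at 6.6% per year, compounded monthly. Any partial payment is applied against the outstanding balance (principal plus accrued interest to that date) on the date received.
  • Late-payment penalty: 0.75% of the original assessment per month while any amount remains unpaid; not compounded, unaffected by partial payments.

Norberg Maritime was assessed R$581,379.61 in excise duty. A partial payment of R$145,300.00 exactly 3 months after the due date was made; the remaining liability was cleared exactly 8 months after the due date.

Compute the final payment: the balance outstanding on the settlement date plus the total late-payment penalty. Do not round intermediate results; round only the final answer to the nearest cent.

Monthly rate = 6.6% ÷ 12 = 0.55%
Balance at month 3: R$581,379.6100 × (1 + 0.0055)^3 = R$591,025.2305…
After R$145,300.00 payment: R$591,025.2305… − R$145,300.00 = R$445,725.2305…
Balance at month 8: R$445,725.2305… × (1 + 0.0055)^5 = R$458,118.2498…
Penalty: 8 × 0.75% × R$581,379.61 = R$34,882.78…
Final settlement = outstanding balance + penalty = R$458,118.2498… + R$34,882.78… = R$493,001.03

R$493,001.03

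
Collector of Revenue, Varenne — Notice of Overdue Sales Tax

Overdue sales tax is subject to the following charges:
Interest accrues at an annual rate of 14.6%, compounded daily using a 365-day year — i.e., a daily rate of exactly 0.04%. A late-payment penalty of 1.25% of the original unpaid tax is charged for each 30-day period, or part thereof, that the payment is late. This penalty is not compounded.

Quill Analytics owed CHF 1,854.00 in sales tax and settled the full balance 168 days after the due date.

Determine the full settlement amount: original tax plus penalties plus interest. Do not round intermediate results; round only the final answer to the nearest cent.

CHF 2,121.89

Penalty periods: ⌈168/30⌉ = 6; penalty = 6 × 1.25% × CHF 1,854.00 = CHF 139.05
Interest: CHF 1,854.00 × ((1 + 0.0004)^168 − 1) = CHF 1,854.00 × 0.06949499… = CHF 128.8437…
Total = CHF 1,854.00 + CHF 139.0500 + CHF 128.8437… = CHF 2,121.89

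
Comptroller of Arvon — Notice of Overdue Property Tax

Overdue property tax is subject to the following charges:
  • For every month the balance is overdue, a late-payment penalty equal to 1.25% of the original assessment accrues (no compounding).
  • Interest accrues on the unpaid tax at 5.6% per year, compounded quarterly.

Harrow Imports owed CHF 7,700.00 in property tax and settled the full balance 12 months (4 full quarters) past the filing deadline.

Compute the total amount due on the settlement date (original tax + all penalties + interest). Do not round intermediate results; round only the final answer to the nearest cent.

Late-payment penalty = 1.25% × CHF 7,700.00 × 12 mo = CHF 1,155.00
Interest (5.6%/yr ÷ 4 = 1.4%/quarter): CHF 7,700.00 × ((1 + 0.014)^4 − 1) = CHF 440.3400…
Total = CHF 7,700.00 + CHF 1,155.0000 + CHF 440.3400… = CHF 9,295.34

CHF 9,295.34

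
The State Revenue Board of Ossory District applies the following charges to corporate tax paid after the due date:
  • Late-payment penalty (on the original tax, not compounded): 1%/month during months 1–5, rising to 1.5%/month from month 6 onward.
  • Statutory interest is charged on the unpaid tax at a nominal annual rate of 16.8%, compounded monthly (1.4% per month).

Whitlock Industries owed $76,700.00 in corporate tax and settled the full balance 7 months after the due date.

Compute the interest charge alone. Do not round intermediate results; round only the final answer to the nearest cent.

Interest: $76,700.00 × ((1 + 0.014)^7 − 1) = $76,700.00 × 0.1022134… = $7,839.7675…

$7,839.77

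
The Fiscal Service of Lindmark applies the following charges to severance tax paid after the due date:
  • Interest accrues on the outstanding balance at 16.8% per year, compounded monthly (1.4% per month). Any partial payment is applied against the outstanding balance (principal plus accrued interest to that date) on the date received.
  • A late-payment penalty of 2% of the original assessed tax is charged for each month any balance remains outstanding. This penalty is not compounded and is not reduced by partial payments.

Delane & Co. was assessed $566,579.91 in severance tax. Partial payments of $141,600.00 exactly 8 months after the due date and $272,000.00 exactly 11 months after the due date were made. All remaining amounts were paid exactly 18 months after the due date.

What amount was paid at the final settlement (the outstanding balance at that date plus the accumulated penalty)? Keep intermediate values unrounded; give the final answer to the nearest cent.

Balance at month 8: $566,579.9100 × (1 + 0.014)^8 = $633,234.8542…
After $141,600.00 payment: $633,234.8542… − $141,600.00 = $491,634.8542…
Balance at month 11: $491,634.8542… × (1 + 0.014)^3 = $512,573.9484…
After $272,000.00 payment: $512,573.9484… − $272,000.00 = $240,573.9484…
Balance at month 18: $240,573.9484… × (1 + 0.014)^7 = $265,163.8286…
Penalty: 18 × 2% × $566,579.91 = $203,968.77…
Final settlement = outstanding balance + penalty = $265,163.8286… + $203,968.77… = $469,132.60

$469,132.60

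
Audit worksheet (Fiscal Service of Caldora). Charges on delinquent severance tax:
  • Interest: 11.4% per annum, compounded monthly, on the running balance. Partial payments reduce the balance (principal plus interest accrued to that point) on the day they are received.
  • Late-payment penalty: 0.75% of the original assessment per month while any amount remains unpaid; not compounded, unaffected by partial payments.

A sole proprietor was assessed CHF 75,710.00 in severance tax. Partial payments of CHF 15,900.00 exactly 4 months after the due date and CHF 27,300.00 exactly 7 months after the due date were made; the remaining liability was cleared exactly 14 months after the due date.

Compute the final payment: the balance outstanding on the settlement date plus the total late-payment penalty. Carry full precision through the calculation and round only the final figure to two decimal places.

CHF 47,730.27

Monthly rate = 11.4% ÷ 12 = 0.95%
Balance at month 4: CHF 75,710.0000 × (1 + 0.0095)^4 = CHF 78,628.2372…
After CHF 15,900.00 payment: CHF 78,628.2372… − CHF 15,900.00 = CHF 62,728.2372…
Balance at month 7: CHF 62,728.2372… × (1 + 0.0095)^3 = CHF 64,533.0294…
After CHF 27,300.00 payment: CHF 64,533.0294… − CHF 27,300.00 = CHF 37,233.0294…
Balance at month 14: CHF 37,233.0294… × (1 + 0.0095)^7 = CHF 39,780.7198…
Penalty: 14 × 0.75% × CHF 75,710.00 = CHF 7,949.55
Final settlement = outstanding balance + penalty = CHF 39,780.7198… + CHF 7,949.55 = CHF 47,730.27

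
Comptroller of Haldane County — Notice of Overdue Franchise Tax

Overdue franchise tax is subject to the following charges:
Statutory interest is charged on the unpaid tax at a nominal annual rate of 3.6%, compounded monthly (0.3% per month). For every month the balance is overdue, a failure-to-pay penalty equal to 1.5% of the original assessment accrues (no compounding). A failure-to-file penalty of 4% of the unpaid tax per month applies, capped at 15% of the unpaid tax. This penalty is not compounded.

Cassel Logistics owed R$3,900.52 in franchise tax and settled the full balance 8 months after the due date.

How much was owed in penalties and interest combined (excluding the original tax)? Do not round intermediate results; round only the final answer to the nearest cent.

Failure-to-file: 8 × 4% × R$3,900.52 = R$1,248.17…, capped at 15% × R$3,900.52 = R$585.08…
Failure-to-pay penalty = 1.5% × R$3,900.52 × 8 mo = R$468.06…
Interest: R$3,900.52 × ((1 + 0.003)^8 − 1) = R$3,900.52 × 0.0242535… = R$94.6013…
Penalties + interest = R$1,053.1404 + R$94.6013… = R$1,147.74

R$1,147.74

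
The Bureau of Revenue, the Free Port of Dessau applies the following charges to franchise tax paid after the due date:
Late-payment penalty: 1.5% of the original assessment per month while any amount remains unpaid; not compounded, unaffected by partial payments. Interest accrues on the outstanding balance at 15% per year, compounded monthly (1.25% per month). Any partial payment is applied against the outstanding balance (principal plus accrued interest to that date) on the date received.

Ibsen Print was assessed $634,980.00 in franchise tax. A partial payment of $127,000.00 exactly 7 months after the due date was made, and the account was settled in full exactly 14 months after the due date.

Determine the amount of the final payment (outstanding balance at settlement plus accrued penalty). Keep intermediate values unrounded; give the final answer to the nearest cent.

$750,405.26

Balance at month 7: $634,980.0000 × (1 + 0.0125)^7 = $692,668.2316…
After $127,000.00 payment: $692,668.2316… − $127,000.00 = $565,668.2316…
Balance at month 14: $565,668.2316… × (1 + 0.0125)^7 = $617,059.4565…
Penalty: 14 × 1.5% × $634,980.00 = $133,345.80
Final settlement = outstanding balance + penalty = $617,059.4565… + $133,345.80 = $750,405.26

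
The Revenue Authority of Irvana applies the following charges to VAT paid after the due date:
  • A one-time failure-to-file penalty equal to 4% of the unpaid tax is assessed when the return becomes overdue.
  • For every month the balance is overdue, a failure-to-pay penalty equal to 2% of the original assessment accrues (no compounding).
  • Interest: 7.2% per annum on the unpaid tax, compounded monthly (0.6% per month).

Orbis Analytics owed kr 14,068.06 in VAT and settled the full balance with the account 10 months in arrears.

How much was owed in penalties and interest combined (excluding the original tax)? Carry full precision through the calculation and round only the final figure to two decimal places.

kr 4,243.58

Failure-to-file penalty: 4% × kr 14,068.06 = kr 562.72…
Failure-to-pay penalty: 10 × 2% × kr 14,068.06 = kr 2,813.61…
Interest: kr 14,068.06 × ((1 + 0.006)^10 − 1) = kr 14,068.06 × 0.0616462… = kr 867.2424…
Penalties + interest = kr 3,376.3344 + kr 867.2424… = kr 4,243.58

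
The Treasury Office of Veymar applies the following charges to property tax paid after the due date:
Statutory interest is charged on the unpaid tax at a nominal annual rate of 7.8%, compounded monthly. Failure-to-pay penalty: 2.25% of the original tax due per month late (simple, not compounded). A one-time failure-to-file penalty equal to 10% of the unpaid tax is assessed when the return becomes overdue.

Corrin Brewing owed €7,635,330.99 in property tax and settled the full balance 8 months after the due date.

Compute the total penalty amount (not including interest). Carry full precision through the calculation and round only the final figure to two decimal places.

€2,137,892.68

Failure-to-file penalty: 10% × €7,635,330.99 = €763,533.10…
Failure-to-pay penalty: 8 × 2.25% × €7,635,330.99 = €1,374,359.58…
Total penalty = €763,533.10… + €1,374,359.58… = €2,137,892.68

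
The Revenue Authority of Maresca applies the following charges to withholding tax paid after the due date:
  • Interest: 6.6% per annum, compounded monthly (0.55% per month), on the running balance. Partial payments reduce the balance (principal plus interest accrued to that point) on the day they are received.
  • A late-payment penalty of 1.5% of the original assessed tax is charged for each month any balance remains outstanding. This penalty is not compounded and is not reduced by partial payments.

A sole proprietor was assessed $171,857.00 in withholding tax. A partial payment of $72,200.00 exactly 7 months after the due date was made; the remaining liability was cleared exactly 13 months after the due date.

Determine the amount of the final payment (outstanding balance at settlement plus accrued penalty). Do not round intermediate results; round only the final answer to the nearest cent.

$143,455.08

Balance at month 7: $171,857.0000 × (1 + 0.0055)^7 = $178,583.6729…
After $72,200.00 payment: $178,583.6729… − $72,200.00 = $106,383.6729…
Balance at month 13: $106,383.6729… × (1 + 0.0055)^6 = $109,942.9612…
Penalty: 13 × 1.5% × $171,857.00 = $33,512.12…
Final settlement = outstanding balance + penalty = $109,942.9612… + $33,512.12… = $143,455.08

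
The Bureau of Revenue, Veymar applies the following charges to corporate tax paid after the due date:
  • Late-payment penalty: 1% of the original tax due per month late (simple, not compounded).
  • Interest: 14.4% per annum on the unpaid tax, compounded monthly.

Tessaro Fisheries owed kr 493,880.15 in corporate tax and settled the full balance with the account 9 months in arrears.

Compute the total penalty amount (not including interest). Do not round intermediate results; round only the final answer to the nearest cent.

kr 44,449.21

Late-payment penalty = 1% × kr 493,880.15 × 9 mo = kr 44,449.21…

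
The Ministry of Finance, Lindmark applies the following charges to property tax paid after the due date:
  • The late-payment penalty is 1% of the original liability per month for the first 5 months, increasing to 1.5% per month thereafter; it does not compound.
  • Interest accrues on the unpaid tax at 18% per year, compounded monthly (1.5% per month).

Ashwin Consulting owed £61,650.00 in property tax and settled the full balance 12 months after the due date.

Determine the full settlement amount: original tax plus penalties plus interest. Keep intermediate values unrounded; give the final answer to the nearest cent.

£83,265.61

Penalty, months 1–5: 5 × 1% × £61,650.00 = £3,082.50
Penalty, months 6–12: 7 × 1.5% × £61,650.00 = £6,473.25
Interest: £61,650.00 × ((1 + 0.015)^12 − 1) = £61,650.00 × 0.1956182… = £12,059.8603…
Total = £61,650.00 + £9,555.7500 + £12,059.8603… = £83,265.61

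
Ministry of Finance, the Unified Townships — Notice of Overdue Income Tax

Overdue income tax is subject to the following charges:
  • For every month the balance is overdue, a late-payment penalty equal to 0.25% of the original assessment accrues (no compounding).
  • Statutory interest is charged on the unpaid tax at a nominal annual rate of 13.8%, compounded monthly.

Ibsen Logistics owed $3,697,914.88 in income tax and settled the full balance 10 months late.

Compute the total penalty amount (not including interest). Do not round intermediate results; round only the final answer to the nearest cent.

Late-payment penalty = 0.25% × $3,697,914.88 × 10 mo = $92,447.87…

$92,447.87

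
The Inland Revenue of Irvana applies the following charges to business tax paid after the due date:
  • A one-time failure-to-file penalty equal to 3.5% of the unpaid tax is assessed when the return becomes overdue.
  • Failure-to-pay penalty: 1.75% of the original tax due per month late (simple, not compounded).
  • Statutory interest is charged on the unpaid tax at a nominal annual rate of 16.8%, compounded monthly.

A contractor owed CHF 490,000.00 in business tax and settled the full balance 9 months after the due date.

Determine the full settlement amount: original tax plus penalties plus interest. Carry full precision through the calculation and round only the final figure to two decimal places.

Failure-to-file penalty: 3.5% × CHF 490,000.00 = CHF 17,150.00
Failure-to-pay penalty = 1.75% × CHF 490,000.00 × 9 mo = CHF 77,175.00
Interest (16.8%/yr ÷ 12 = 1.4%/month): CHF 490,000.00 × ((1 + 0.014)^9 − 1) = CHF 65,312.7884…
Total = CHF 490,000.00 + CHF 94,325.0000 + CHF 65,312.7884… = CHF 649,637.79

CHF 649,637.79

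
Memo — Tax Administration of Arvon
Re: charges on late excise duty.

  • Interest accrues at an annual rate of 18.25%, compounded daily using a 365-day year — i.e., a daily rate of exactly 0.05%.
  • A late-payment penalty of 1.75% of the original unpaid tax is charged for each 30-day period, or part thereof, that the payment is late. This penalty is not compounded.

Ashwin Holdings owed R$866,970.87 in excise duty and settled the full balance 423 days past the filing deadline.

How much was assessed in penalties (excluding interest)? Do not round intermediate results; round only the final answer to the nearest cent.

Penalty periods: ⌈423/30⌉ = 15; penalty = 15 × 1.75% × R$866,970.87 = R$227,579.85…

R$227,579.85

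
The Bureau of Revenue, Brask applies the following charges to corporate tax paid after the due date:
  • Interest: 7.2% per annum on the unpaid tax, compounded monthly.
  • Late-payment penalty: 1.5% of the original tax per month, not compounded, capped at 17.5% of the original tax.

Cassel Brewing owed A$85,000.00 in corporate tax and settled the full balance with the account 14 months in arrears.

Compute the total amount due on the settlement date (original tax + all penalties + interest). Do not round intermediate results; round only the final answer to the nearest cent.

Penalty (uncapped): 14 × 1.5% × A$85,000.00 = A$17,850.00; cap = 17.5% × A$85,000.00 = A$14,875.00 → penalty = A$14,875.00
Interest (7.2%/yr ÷ 12 = 0.6%/month): A$85,000.00 × ((1 + 0.006)^14 − 1) = A$7,425.2546…
Total = A$85,000.00 + A$14,875.0000 + A$7,425.2546… = A$107,300.25

A$107,300.25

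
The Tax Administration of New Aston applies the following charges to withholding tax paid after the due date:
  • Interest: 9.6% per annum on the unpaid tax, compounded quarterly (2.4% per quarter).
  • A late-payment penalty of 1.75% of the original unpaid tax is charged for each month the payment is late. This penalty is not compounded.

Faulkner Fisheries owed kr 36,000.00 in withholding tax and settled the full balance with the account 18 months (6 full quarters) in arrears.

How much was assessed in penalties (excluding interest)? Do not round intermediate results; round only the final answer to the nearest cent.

kr 11,340.00

Late-payment penalty = 1.75% × kr 36,000.00 × 18 mo = kr 11,340.00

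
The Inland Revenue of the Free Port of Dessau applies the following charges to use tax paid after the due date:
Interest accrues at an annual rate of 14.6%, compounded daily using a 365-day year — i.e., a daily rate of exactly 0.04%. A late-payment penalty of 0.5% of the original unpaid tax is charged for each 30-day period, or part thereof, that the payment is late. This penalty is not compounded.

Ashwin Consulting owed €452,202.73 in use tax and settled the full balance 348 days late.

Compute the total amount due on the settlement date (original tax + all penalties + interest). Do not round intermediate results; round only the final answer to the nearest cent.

Penalty periods: ⌈348/30⌉ = 12; penalty = 12 × 0.5% × €452,202.73 = €27,132.16…
Interest: €452,202.73 × ((1 + 0.0004)^348 − 1) = €452,202.73 × 0.14932196… = €67,523.7974…
Total = €452,202.73 + €27,132.1638 + €67,523.7974… = €546,858.69

€546,858.69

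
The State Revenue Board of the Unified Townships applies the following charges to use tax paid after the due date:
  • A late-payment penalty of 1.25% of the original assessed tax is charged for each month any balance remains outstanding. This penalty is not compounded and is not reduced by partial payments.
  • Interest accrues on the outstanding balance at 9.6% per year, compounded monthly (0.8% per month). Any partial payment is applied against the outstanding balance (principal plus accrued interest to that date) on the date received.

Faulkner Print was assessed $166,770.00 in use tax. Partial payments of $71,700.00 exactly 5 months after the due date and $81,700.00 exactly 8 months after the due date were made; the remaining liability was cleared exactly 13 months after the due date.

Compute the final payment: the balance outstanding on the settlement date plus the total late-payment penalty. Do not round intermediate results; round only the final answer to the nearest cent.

$50,631.57

Balance at month 5: $166,770.0000 × (1 + 0.008)^5 = $173,548.3901…
After $71,700.00 payment: $173,548.3901… − $71,700.00 = $101,848.3901…
Balance at month 8: $101,848.3901… × (1 + 0.008)^3 = $104,312.3585…
After $81,700.00 payment: $104,312.3585… − $81,700.00 = $22,612.3585…
Balance at month 13: $22,612.3585… × (1 + 0.008)^5 = $23,531.4410…
Penalty: 13 × 1.25% × $166,770.00 = $27,100.13…
Final settlement = outstanding balance + penalty = $23,531.4410… + $27,100.13… = $50,631.57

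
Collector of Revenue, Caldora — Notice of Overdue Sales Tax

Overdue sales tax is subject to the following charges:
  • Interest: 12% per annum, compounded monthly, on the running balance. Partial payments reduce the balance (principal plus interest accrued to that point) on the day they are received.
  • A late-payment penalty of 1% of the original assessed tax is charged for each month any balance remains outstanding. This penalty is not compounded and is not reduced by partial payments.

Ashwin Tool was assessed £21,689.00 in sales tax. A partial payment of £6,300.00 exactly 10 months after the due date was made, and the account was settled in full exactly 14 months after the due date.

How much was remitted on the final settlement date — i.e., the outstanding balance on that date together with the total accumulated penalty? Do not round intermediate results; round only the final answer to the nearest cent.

Monthly rate = 12% ÷ 12 = 1%
Balance at month 10: £21,689.0000 × (1 + 0.01)^10 = £23,958.1493…
After £6,300.00 payment: £23,958.1493… − £6,300.00 = £17,658.1493…
Balance at month 14: £17,658.1493… × (1 + 0.01)^4 = £18,375.1409…
Penalty: 14 × 1% × £21,689.00 = £3,036.46
Final settlement = outstanding balance + penalty = £18,375.1409… + £3,036.46 = £21,411.60

£21,411.60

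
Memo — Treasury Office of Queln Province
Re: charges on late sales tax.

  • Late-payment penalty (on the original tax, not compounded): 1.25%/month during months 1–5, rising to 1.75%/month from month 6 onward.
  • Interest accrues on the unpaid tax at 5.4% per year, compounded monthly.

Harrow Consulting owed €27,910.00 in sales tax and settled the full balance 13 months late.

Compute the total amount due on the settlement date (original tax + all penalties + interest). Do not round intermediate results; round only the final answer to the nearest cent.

€35,239.33

Penalty, months 1–5: 5 × 1.25% × €27,910.00 = €1,744.38…
Penalty, months 6–13: 8 × 1.75% × €27,910.00 = €3,907.40
Interest (5.4%/yr ÷ 12 = 0.45%/month): €27,910.00 × ((1 + 0.0045)^13 − 1) = €1,677.5545…
Total = €27,910.00 + €5,651.7750 + €1,677.5545… = €35,239.33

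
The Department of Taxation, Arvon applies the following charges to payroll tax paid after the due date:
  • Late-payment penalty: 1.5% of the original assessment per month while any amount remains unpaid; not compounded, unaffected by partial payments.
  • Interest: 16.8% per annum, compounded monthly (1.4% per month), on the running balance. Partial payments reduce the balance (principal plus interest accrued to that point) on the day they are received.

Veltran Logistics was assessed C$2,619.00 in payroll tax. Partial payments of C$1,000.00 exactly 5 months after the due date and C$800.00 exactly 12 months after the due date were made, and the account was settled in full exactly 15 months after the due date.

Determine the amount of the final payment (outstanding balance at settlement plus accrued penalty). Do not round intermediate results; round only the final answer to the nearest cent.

C$1,832.35

Balance at month 5: C$2,619.0000 × (1 + 0.014)^5 = C$2,807.5356…
After C$1,000.00 payment: C$2,807.5356… − C$1,000.00 = C$1,807.5356…
Balance at month 12: C$1,807.5356… × (1 + 0.014)^7 = C$1,992.2900…
After C$800.00 payment: C$1,992.2900… − C$800.00 = C$1,192.2900…
Balance at month 15: C$1,192.2900… × (1 + 0.014)^3 = C$1,243.0705…
Penalty: 15 × 1.5% × C$2,619.00 = C$589.28…
Final settlement = outstanding balance + penalty = C$1,243.0705… + C$589.28… = C$1,832.35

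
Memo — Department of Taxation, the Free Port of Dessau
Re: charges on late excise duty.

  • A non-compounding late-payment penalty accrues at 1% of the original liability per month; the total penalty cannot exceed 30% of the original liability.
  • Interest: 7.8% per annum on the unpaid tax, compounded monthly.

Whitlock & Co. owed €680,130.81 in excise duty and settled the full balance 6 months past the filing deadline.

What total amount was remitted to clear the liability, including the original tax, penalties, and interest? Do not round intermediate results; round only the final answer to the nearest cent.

Penalty: 6 × 1% × €680,130.81 = €40,807.85… (below the 30% cap of €204,039.24…)
Interest (7.8%/yr ÷ 12 = 0.65%/month): €680,130.81 × ((1 + 0.0065)^6 − 1) = €26,959.8884…
Total = €680,130.81 + €40,807.8486 + €26,959.8884… = €747,898.55

€747,898.55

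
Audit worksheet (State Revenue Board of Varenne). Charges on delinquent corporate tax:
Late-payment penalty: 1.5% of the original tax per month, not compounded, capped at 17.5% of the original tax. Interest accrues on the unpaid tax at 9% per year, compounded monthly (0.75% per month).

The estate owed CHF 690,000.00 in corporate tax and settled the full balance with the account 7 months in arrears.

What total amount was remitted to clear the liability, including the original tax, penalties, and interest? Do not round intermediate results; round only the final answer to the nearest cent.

CHF 799,500.33

Penalty: 7 × 1.5% × CHF 690,000.00 = CHF 72,450.00 (below the 17.5% cap of CHF 120,750.00)
Interest: CHF 690,000.00 × ((1 + 0.0075)^7 − 1) = CHF 690,000.00 × 0.0536961… = CHF 37,050.3275…
Total = CHF 690,000.00 + CHF 72,450.0000 + CHF 37,050.3275… = CHF 799,500.33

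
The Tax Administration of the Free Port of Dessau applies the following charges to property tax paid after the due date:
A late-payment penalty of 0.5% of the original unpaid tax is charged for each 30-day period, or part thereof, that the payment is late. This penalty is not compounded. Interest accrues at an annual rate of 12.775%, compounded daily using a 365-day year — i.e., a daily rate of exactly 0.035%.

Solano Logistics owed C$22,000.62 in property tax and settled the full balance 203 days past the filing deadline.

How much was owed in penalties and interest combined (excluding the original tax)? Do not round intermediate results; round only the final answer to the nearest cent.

C$2,389.74

Penalty periods: ⌈203/30⌉ = 7; penalty = 7 × 0.5% × C$22,000.62 = C$770.02…
Interest: C$22,000.62 × ((1 + 0.00035)^203 − 1) = C$22,000.62 × 0.07362156… = C$1,619.7200…
Penalties + interest = C$770.0217 + C$1,619.7200… = C$2,389.74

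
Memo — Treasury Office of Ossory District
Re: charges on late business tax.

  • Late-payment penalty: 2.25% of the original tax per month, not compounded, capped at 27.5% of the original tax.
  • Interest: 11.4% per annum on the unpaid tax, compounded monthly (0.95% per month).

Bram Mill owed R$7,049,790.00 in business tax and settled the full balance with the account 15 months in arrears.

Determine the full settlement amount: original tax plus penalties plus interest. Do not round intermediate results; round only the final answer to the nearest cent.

Penalty (uncapped): 15 × 2.25% × R$7,049,790.00 = R$2,379,304.13…; cap = 27.5% × R$7,049,790.00 = R$1,938,692.25 → penalty = R$1,938,692.25
Interest: R$7,049,790.00 × ((1 + 0.0095)^15 − 1) = R$7,049,790.00 × 0.1523777… = R$1,074,230.8543…
Total = R$7,049,790.00 + R$1,938,692.2500 + R$1,074,230.8543… = R$10,062,713.10

R$10,062,713.10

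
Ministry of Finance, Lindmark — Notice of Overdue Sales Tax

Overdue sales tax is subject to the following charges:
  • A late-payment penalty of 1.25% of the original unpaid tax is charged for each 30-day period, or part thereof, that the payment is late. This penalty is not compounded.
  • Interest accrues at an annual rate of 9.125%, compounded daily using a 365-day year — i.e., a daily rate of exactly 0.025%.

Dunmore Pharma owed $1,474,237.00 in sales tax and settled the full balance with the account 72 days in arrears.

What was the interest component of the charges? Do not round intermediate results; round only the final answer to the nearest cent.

Interest: $1,474,237.00 × ((1 + 0.00025)^72 − 1) = $1,474,237.00 × 0.01816069… = $26,773.1551…

$26,773.16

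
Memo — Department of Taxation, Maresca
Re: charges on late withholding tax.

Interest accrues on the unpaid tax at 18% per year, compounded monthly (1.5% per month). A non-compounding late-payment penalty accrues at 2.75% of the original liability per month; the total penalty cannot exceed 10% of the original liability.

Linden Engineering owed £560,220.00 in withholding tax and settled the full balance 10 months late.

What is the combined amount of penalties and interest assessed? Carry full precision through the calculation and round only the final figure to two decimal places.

£145,960.18

Penalty (uncapped): 10 × 2.75% × £560,220.00 = £154,060.50; cap = 10% × £560,220.00 = £56,022.00 → penalty = £56,022.00
Interest: £560,220.00 × ((1 + 0.015)^10 − 1) = £560,220.00 × 0.1605408… = £89,938.1810…
Penalties + interest = £56,022.0000 + £89,938.1810… = £145,960.18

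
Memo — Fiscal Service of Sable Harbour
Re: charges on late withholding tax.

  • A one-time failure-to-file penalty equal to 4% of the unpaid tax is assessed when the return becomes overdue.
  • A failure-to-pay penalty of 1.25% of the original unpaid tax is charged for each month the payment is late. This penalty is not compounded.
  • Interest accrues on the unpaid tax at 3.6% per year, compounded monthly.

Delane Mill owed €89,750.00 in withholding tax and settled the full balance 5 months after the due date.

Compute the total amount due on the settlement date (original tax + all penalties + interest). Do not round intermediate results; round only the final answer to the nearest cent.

Failure-to-file penalty: 4% × €89,750.00 = €3,590.00
Failure-to-pay penalty = 1.25% × €89,750.00 × 5 mo = €5,609.38…
Interest (3.6%/yr ÷ 12 = 0.3%/month): €89,750.00 × ((1 + 0.003)^5 − 1) = €1,354.3518…
Total = €89,750.00 + €9,199.3750 + €1,354.3518… = €100,303.73

€100,303.73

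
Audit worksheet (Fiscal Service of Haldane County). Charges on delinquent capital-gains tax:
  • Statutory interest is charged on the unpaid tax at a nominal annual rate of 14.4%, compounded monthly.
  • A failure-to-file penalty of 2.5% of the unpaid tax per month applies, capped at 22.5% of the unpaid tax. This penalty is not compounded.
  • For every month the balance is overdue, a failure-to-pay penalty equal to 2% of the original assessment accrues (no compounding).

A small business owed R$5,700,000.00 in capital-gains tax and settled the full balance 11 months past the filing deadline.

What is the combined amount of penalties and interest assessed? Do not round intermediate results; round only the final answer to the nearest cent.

R$3,335,708.85

Failure-to-file: 11 × 2.5% × R$5,700,000.00 = R$1,567,500.00, capped at 22.5% × R$5,700,000.00 = R$1,282,500.00
Failure-to-pay penalty = 2% × R$5,700,000.00 × 11 mo = R$1,254,000.00
Interest (14.4%/yr ÷ 12 = 1.2%/month): R$5,700,000.00 × ((1 + 0.012)^11 − 1) = R$799,208.8516…
Penalties + interest = R$2,536,500.0000 + R$799,208.8516… = R$3,335,708.85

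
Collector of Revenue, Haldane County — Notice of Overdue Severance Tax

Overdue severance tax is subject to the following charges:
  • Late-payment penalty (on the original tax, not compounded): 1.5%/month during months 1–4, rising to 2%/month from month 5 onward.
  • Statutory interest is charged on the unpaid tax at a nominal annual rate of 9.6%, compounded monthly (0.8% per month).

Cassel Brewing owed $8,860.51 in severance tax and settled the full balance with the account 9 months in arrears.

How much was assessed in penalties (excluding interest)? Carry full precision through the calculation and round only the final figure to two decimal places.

$1,417.68

Penalty, months 1–4: 4 × 1.5% × $8,860.51 = $531.63…
Penalty, months 5–9: 5 × 2% × $8,860.51 = $886.05…
Total penalty = $531.63… + $886.05… = $1,417.68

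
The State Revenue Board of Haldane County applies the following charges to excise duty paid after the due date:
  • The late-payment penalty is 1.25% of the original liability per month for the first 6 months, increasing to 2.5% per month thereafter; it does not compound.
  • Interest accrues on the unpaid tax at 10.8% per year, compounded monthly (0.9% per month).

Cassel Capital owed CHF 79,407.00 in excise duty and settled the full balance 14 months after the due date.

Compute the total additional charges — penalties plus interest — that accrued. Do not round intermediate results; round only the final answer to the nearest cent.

CHF 32,449.12

Penalty, months 1–6: 6 × 1.25% × CHF 79,407.00 = CHF 5,955.53…
Penalty, months 7–14: 8 × 2.5% × CHF 79,407.00 = CHF 15,881.40
Interest: CHF 79,407.00 × ((1 + 0.009)^14 − 1) = CHF 79,407.00 × 0.1336430… = CHF 10,612.1931…
Penalties + interest = CHF 21,836.9250 + CHF 10,612.1931… = CHF 32,449.12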